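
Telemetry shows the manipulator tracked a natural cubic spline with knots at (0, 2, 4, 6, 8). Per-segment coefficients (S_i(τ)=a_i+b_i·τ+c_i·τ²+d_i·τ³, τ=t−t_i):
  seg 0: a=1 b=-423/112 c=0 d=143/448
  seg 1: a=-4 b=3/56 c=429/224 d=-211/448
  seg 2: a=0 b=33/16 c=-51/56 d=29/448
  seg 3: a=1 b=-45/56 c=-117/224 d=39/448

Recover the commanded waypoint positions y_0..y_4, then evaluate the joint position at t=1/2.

y_0 = S_0(0) = a_0 = 1
y_1 = S_1(0) = a_1 = -4
y_2 = S_2(0) = a_2 = 0
y_3 = S_3(0) = a_3 = 1
y_4 = S_3(2) = -2
t_q=1/2 is in segment 0 (τ=1/2); S_0(τ)=-3041/3584

y_0=1 y_1=-4 y_2=0 y_3=1 y_4=-2
S(1/2) = -3041/3584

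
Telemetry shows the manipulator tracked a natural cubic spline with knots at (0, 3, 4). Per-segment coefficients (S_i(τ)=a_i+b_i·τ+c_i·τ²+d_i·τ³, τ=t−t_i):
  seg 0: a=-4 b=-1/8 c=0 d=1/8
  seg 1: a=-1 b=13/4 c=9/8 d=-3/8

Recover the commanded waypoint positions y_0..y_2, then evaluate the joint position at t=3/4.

y_0 = S_0(0) = a_0 = -4
y_1 = S_1(0) = a_1 = -1
y_2 = S_1(1) = 3
t_q=3/4 is in segment 0 (τ=3/4); S_0(τ)=-2069/512

y_0=-4 y_1=-1 y_2=3
S(3/4) = -2069/512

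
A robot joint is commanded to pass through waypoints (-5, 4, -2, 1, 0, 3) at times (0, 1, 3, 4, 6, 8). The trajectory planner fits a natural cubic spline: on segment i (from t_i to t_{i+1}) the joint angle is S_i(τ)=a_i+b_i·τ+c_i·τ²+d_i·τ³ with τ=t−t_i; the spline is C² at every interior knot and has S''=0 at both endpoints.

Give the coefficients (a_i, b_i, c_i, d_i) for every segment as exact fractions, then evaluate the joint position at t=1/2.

  seg 0: a=-5 b=994/85 c=0 d=-229/85
  seg 1: a=4 b=307/85 c=-687/85 d=203/85
  seg 2: a=-2 b=-1/17 c=531/85 d=-271/85
  seg 3: a=1 b=244/85 c=-282/85 d=111/136
  seg 4: a=0 b=-103/170 c=537/340 d=-179/680
S(1/2) = 347/680

Δ: Δ0=9, Δ1=-3, Δ2=3, Δ3=-1/2, Δ4=3/2
row 1: diag=6, rhs=-72; c'=1/3, d'=-12
row 2: denom=6−2·1/3=16/3; d'=(36−2·-12)/(16/3)=45/4
row 3: denom=6−1·3/16=93/16; d'=(-21−1·45/4)/(93/16)=-172/31
row 4: denom=8−2·32/93=680/93; d'=(12−2·-172/31)/(680/93)=537/170
back: M4=537/170
back: M3=-172/31−32/93·537/170=-564/85
back: M2=45/4−3/16·-564/85=1062/85
back: M1=-12−1/3·1062/85=-1374/85
M: M0=0, M1=-1374/85, M2=1062/85, M3=-564/85, M4=537/170, M5=0
seg 0: a=-5, c=M0/2=0, d=(M1−M0)/(6·1)=-229/85, b=Δ0−h0·(2M0+M1)/6=994/85
seg 1: a=4, c=M1/2=-687/85, d=(M2−M1)/(6·2)=203/85, b=Δ1−h1·(2M1+M2)/6=307/85
seg 2: a=-2, c=M2/2=531/85, d=(M3−M2)/(6·1)=-271/85, b=Δ2−h2·(2M2+M3)/6=-1/17
seg 3: a=1, c=M3/2=-282/85, d=(M4−M3)/(6·2)=111/136, b=Δ3−h3·(2M3+M4)/6=244/85
seg 4: a=0, c=M4/2=537/340, d=(M5−M4)/(6·2)=-179/680, b=Δ4−h4·(2M4+M5)/6=-103/170
t_q=1/2 → seg 0, τ=1/2; S=-5+994/85·τ+0·τ²+-229/85·τ³=347/680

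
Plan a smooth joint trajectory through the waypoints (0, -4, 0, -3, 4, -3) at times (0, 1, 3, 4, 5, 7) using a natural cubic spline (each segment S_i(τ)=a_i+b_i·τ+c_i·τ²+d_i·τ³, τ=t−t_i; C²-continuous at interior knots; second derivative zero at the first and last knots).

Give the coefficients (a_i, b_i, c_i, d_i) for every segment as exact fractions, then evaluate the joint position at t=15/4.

  seg 0: a=0 b=-3963/700 c=0 d=1163/700
  seg 1: a=-4 b=-237/350 c=3489/700 d=-319/175
  seg 2: a=0 b=-183/70 c=-4167/700 d=3897/700
  seg 3: a=-3 b=1527/700 c=1881/175 d=-593/100
  seg 4: a=4 b=2061/350 c=-4929/700 d=1643/1400
S(15/4) = -132633/44800

Δ: Δ0=-4, Δ1=2, Δ2=-3, Δ3=7, Δ4=-7/2
row 1: diag=6, rhs=36; c'=1/3, d'=6
row 2: denom=6−2·1/3=16/3; d'=(-30−2·6)/(16/3)=-63/8
row 3: denom=4−1·3/16=61/16; d'=(60−1·-63/8)/(61/16)=1086/61
row 4: denom=6−1·16/61=350/61; d'=(-63−1·1086/61)/(350/61)=-4929/350
back: M4=-4929/350
back: M3=1086/61−16/61·-4929/350=3762/175
back: M2=-63/8−3/16·3762/175=-4167/350
back: M1=6−1/3·-4167/350=3489/350
M: M0=0, M1=3489/350, M2=-4167/350, M3=3762/175, M4=-4929/350, M5=0
seg 0: a=0, c=M0/2=0, d=(M1−M0)/(6·1)=1163/700, b=Δ0−h0·(2M0+M1)/6=-3963/700
seg 1: a=-4, c=M1/2=3489/700, d=(M2−M1)/(6·2)=-319/175, b=Δ1−h1·(2M1+M2)/6=-237/350
seg 2: a=0, c=M2/2=-4167/700, d=(M3−M2)/(6·1)=3897/700, b=Δ2−h2·(2M2+M3)/6=-183/70
seg 3: a=-3, c=M3/2=1881/175, d=(M4−M3)/(6·1)=-593/100, b=Δ3−h3·(2M3+M4)/6=1527/700
seg 4: a=4, c=M4/2=-4929/700, d=(M5−M4)/(6·2)=1643/1400, b=Δ4−h4·(2M4+M5)/6=2061/350
t_q=15/4 → seg 2, τ=3/4; S=0+-183/70·τ+-4167/700·τ²+3897/700·τ³=-132633/44800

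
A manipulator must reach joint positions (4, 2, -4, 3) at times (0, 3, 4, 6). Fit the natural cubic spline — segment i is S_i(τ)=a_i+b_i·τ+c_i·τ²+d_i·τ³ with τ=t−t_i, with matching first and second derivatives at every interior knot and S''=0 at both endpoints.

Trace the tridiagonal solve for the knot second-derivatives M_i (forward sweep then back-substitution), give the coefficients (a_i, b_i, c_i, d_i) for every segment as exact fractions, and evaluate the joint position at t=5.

Δ: Δ0=-2/3, Δ1=-6, Δ2=7/2
row 1: diag=8, rhs=-32; c'=1/8, d'=-4
row 2: denom=6−1·1/8=47/8; d'=(57−1·-4)/(47/8)=488/47
back: M2=488/47
back: M1=-4−1/8·488/47=-249/47
M: M0=0, M1=-249/47, M2=488/47, M3=0
seg 0: a=4, c=M0/2=0, d=(M1−M0)/(6·3)=-83/282, b=Δ0−h0·(2M0+M1)/6=559/282
seg 1: a=2, c=M1/2=-249/94, d=(M2−M1)/(6·1)=737/282, b=Δ1−h1·(2M1+M2)/6=-841/141
seg 2: a=-4, c=M2/2=244/47, d=(M3−M2)/(6·2)=-122/141, b=Δ2−h2·(2M2+M3)/6=-965/282
t_q=5 → seg 2, τ=1; S=-4+-965/282·τ+244/47·τ²+-122/141·τ³=-291/94

  seg 0: a=4 b=559/282 c=0 d=-83/282
  seg 1: a=2 b=-841/141 c=-249/94 d=737/282
  seg 2: a=-4 b=-965/282 c=244/47 d=-122/141
S(5) = -291/94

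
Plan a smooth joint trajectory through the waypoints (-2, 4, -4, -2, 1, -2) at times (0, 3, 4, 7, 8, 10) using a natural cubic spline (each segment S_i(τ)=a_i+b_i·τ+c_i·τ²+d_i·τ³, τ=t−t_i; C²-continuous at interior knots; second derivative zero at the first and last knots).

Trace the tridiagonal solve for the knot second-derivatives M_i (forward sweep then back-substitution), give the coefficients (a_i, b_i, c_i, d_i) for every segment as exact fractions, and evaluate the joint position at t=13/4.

  seg 0: a=-2 b=31547/5058 c=0 d=-21431/45522
  seg 1: a=4 b=-16373/2529 c=-21431/5058 d=4571/1686
  seg 2: a=-4 b=-34469/5058 c=9854/2529 d=-21283/45522
  seg 3: a=-2 b=9965/2529 c=-175/562 d=-3181/5058
  seg 4: a=1 b=7237/5058 c=-1853/843 d=1853/5058
S(13/4) = 232967/107904

Δ: Δ0=2, Δ1=-8, Δ2=2/3, Δ3=3, Δ4=-3/2
row 1: diag=8, rhs=-60; c'=1/8, d'=-15/2
row 2: denom=8−1·1/8=63/8; d'=(52−1·-15/2)/(63/8)=68/9
row 3: denom=8−3·8/21=48/7; d'=(14−3·68/9)/(48/7)=-91/72
row 4: denom=6−1·7/48=281/48; d'=(-27−1·-91/72)/(281/48)=-3706/843
back: M4=-3706/843
back: M3=-91/72−7/48·-3706/843=-175/281
back: M2=68/9−8/21·-175/281=19708/2529
back: M1=-15/2−1/8·19708/2529=-21431/2529
M: M0=0, M1=-21431/2529, M2=19708/2529, M3=-175/281, M4=-3706/843, M5=0
seg 0: a=-2, c=M0/2=0, d=(M1−M0)/(6·3)=-21431/45522, b=Δ0−h0·(2M0+M1)/6=31547/5058
seg 1: a=4, c=M1/2=-21431/5058, d=(M2−M1)/(6·1)=4571/1686, b=Δ1−h1·(2M1+M2)/6=-16373/2529
seg 2: a=-4, c=M2/2=9854/2529, d=(M3−M2)/(6·3)=-21283/45522, b=Δ2−h2·(2M2+M3)/6=-34469/5058
seg 3: a=-2, c=M3/2=-175/562, d=(M4−M3)/(6·1)=-3181/5058, b=Δ3−h3·(2M3+M4)/6=9965/2529
seg 4: a=1, c=M4/2=-1853/843, d=(M5−M4)/(6·2)=1853/5058, b=Δ4−h4·(2M4+M5)/6=7237/5058
t_q=13/4 → seg 1, τ=1/4; S=4+-16373/2529·τ+-21431/5058·τ²+4571/1686·τ³=232967/107904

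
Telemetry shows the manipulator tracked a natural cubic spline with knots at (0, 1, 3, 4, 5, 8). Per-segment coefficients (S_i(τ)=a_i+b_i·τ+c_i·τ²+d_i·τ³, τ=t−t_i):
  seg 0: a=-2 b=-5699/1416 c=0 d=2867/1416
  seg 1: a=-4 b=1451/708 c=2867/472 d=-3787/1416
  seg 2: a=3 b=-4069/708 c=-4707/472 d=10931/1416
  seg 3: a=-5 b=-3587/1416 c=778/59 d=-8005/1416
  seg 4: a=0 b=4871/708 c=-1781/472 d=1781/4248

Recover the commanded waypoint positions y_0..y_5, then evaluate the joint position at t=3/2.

y_0 = S_0(0) = a_0 = -2
y_1 = S_1(0) = a_1 = -4
y_2 = S_2(0) = a_2 = 3
y_3 = S_3(0) = a_3 = -5
y_4 = S_4(0) = a_4 = 0
y_5 = S_4(3) = -2
t_q=3/2 is in segment 1 (τ=1/2); S_1(τ)=-6763/3776

y_0=-2 y_1=-4 y_2=3 y_3=-5 y_4=0 y_5=-2
S(3/2) = -6763/3776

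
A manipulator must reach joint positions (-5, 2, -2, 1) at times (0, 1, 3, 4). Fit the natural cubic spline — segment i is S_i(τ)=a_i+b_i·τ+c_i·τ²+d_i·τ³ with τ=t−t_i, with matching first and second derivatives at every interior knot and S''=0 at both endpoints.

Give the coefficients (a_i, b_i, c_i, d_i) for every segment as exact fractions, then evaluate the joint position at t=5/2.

  seg 0: a=-5 b=9 c=0 d=-2
  seg 1: a=2 b=3 c=-6 d=7/4
  seg 2: a=-2 b=0 c=9/2 d=-3/2
S(5/2) = -35/32

Δ: Δ0=7, Δ1=-2, Δ2=3
row 1: diag=6, rhs=-54; c'=1/3, d'=-9
row 2: denom=6−2·1/3=16/3; d'=(30−2·-9)/(16/3)=9
back: M2=9
back: M1=-9−1/3·9=-12
M: M0=0, M1=-12, M2=9, M3=0
seg 0: a=-5, c=M0/2=0, d=(M1−M0)/(6·1)=-2, b=Δ0−h0·(2M0+M1)/6=9
seg 1: a=2, c=M1/2=-6, d=(M2−M1)/(6·2)=7/4, b=Δ1−h1·(2M1+M2)/6=3
seg 2: a=-2, c=M2/2=9/2, d=(M3−M2)/(6·1)=-3/2, b=Δ2−h2·(2M2+M3)/6=0
t_q=5/2 → seg 1, τ=3/2; S=2+3·τ+-6·τ²+7/4·τ³=-35/32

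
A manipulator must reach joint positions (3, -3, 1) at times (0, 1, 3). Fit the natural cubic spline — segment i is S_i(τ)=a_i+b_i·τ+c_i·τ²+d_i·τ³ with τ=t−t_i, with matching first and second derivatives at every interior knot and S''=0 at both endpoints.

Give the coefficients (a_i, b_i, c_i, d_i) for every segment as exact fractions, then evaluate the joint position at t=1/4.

  seg 0: a=3 b=-22/3 c=0 d=4/3
  seg 1: a=-3 b=-10/3 c=4 d=-2/3
S(1/4) = 19/16

Δ: Δ0=-6, Δ1=2
row 1: diag=6, rhs=48; c'=1/3, d'=8
back: M1=8
M: M0=0, M1=8, M2=0
seg 0: a=3, c=M0/2=0, d=(M1−M0)/(6·1)=4/3, b=Δ0−h0·(2M0+M1)/6=-22/3
seg 1: a=-3, c=M1/2=4, d=(M2−M1)/(6·2)=-2/3, b=Δ1−h1·(2M1+M2)/6=-10/3
t_q=1/4 → seg 0, τ=1/4; S=3+-22/3·τ+0·τ²+4/3·τ³=19/16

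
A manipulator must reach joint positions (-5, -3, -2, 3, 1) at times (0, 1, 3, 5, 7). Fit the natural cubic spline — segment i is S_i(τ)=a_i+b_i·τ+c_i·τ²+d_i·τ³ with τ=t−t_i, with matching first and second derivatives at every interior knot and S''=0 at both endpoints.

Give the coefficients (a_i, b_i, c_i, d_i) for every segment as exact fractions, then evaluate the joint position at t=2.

Δ: Δ0=2, Δ1=1/2, Δ2=5/2, Δ3=-1
row 1: diag=6, rhs=-9; c'=1/3, d'=-3/2
row 2: denom=8−2·1/3=22/3; d'=(12−2·-3/2)/(22/3)=45/22
row 3: denom=8−2·3/11=82/11; d'=(-21−2·45/22)/(82/11)=-138/41
back: M3=-138/41
back: M2=45/22−3/11·-138/41=243/82
back: M1=-3/2−1/3·243/82=-102/41
M: M0=0, M1=-102/41, M2=243/82, M3=-138/41, M4=0
seg 0: a=-5, c=M0/2=0, d=(M1−M0)/(6·1)=-17/41, b=Δ0−h0·(2M0+M1)/6=99/41
seg 1: a=-3, c=M1/2=-51/41, d=(M2−M1)/(6·2)=149/328, b=Δ1−h1·(2M1+M2)/6=48/41
seg 2: a=-2, c=M2/2=243/164, d=(M3−M2)/(6·2)=-173/328, b=Δ2−h2·(2M2+M3)/6=135/82
seg 3: a=3, c=M3/2=-69/41, d=(M4−M3)/(6·2)=23/82, b=Δ3−h3·(2M3+M4)/6=51/41
t_q=2 → seg 1, τ=1; S=-3+48/41·τ+-51/41·τ²+149/328·τ³=-859/328

  seg 0: a=-5 b=99/41 c=0 d=-17/41
  seg 1: a=-3 b=48/41 c=-51/41 d=149/328
  seg 2: a=-2 b=135/82 c=243/164 d=-173/328
  seg 3: a=3 b=51/41 c=-69/41 d=23/82
S(2) = -859/328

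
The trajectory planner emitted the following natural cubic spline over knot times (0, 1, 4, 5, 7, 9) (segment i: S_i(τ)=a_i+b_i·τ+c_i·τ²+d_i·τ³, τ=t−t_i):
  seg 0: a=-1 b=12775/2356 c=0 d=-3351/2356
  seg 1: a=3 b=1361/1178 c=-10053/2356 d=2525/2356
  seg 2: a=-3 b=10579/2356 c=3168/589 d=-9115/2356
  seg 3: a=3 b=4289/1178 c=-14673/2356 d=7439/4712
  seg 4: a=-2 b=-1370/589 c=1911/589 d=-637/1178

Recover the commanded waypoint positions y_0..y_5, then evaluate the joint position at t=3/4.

y_0 = S_0(0) = a_0 = -1
y_1 = S_1(0) = a_1 = 3
y_2 = S_2(0) = a_2 = -3
y_3 = S_3(0) = a_3 = 3
y_4 = S_4(0) = a_4 = -2
y_5 = S_4(2) = 2
t_q=3/4 is in segment 0 (τ=3/4); S_0(τ)=371939/150784

y_0=-1 y_1=3 y_2=-3 y_3=3 y_4=-2 y_5=2
S(3/4) = 371939/150784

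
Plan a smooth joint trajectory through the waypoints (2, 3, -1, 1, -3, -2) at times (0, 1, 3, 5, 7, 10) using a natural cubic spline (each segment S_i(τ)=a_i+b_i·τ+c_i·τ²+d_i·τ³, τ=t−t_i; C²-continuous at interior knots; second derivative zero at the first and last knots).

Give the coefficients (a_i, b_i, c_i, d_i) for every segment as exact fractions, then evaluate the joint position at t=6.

Δ: Δ0=1, Δ1=-2, Δ2=1, Δ3=-2, Δ4=1/3
row 1: diag=6, rhs=-18; c'=1/3, d'=-3
row 2: denom=8−2·1/3=22/3; d'=(18−2·-3)/(22/3)=36/11
row 3: denom=8−2·3/11=82/11; d'=(-18−2·36/11)/(82/11)=-135/41
row 4: denom=10−2·11/41=388/41; d'=(14−2·-135/41)/(388/41)=211/97
back: M4=211/97
back: M3=-135/41−11/41·211/97=-376/97
back: M2=36/11−3/11·-376/97=420/97
back: M1=-3−1/3·420/97=-431/97
M: M0=0, M1=-431/97, M2=420/97, M3=-376/97, M4=211/97, M5=0
seg 0: a=2, c=M0/2=0, d=(M1−M0)/(6·1)=-431/582, b=Δ0−h0·(2M0+M1)/6=1013/582
seg 1: a=3, c=M1/2=-431/194, d=(M2−M1)/(6·2)=851/1164, b=Δ1−h1·(2M1+M2)/6=-140/291
seg 2: a=-1, c=M2/2=210/97, d=(M3−M2)/(6·2)=-199/291, b=Δ2−h2·(2M2+M3)/6=-173/291
seg 3: a=1, c=M3/2=-188/97, d=(M4−M3)/(6·2)=587/1164, b=Δ3−h3·(2M3+M4)/6=-41/291
seg 4: a=-3, c=M4/2=211/194, d=(M5−M4)/(6·3)=-211/1746, b=Δ4−h4·(2M4+M5)/6=-536/291
t_q=6 → seg 3, τ=1; S=1+-41/291·τ+-188/97·τ²+587/1164·τ³=-223/388

  seg 0: a=2 b=1013/582 c=0 d=-431/582
  seg 1: a=3 b=-140/291 c=-431/194 d=851/1164
  seg 2: a=-1 b=-173/291 c=210/97 d=-199/291
  seg 3: a=1 b=-41/291 c=-188/97 d=587/1164
  seg 4: a=-3 b=-536/291 c=211/194 d=-211/1746
S(6) = -223/388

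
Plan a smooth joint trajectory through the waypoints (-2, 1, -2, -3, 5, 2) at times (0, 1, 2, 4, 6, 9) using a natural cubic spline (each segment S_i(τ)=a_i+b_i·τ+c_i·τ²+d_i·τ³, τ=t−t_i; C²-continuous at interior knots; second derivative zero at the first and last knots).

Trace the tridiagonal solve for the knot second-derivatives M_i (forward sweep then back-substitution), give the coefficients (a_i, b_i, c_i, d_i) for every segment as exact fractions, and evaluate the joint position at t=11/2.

  seg 0: a=-2 b=1835/397 c=0 d=-644/397
  seg 1: a=1 b=-97/397 c=-1932/397 d=838/397
  seg 2: a=-2 b=-1447/397 c=582/397 d=169/3176
  seg 3: a=-3 b=2269/794 c=2835/1588 d=-241/397
  seg 4: a=5 b=2155/794 c=-2949/1588 d=983/4764
S(11/2) = 20673/6352

Δ: Δ0=3, Δ1=-3, Δ2=-1/2, Δ3=4, Δ4=-1
row 1: diag=4, rhs=-36; c'=1/4, d'=-9
row 2: denom=6−1·1/4=23/4; d'=(15−1·-9)/(23/4)=96/23
row 3: denom=8−2·8/23=168/23; d'=(27−2·96/23)/(168/23)=143/56
row 4: denom=10−2·23/84=397/42; d'=(-30−2·143/56)/(397/42)=-2949/794
back: M4=-2949/794
back: M3=143/56−23/84·-2949/794=2835/794
back: M2=96/23−8/23·2835/794=1164/397
back: M1=-9−1/4·1164/397=-3864/397
M: M0=0, M1=-3864/397, M2=1164/397, M3=2835/794, M4=-2949/794, M5=0
seg 0: a=-2, c=M0/2=0, d=(M1−M0)/(6·1)=-644/397, b=Δ0−h0·(2M0+M1)/6=1835/397
seg 1: a=1, c=M1/2=-1932/397, d=(M2−M1)/(6·1)=838/397, b=Δ1−h1·(2M1+M2)/6=-97/397
seg 2: a=-2, c=M2/2=582/397, d=(M3−M2)/(6·2)=169/3176, b=Δ2−h2·(2M2+M3)/6=-1447/397
seg 3: a=-3, c=M3/2=2835/1588, d=(M4−M3)/(6·2)=-241/397, b=Δ3−h3·(2M3+M4)/6=2269/794
seg 4: a=5, c=M4/2=-2949/1588, d=(M5−M4)/(6·3)=983/4764, b=Δ4−h4·(2M4+M5)/6=2155/794
t_q=11/2 → seg 3, τ=3/2; S=-3+2269/794·τ+2835/1588·τ²+-241/397·τ³=20673/6352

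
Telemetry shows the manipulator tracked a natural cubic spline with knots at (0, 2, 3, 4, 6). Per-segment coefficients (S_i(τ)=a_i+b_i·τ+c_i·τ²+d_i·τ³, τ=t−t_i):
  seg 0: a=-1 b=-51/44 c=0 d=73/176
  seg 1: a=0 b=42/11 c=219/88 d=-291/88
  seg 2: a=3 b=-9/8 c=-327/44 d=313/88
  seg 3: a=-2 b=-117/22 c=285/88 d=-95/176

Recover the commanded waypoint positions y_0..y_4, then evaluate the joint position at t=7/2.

y_0 = S_0(0) = a_0 = -1
y_1 = S_1(0) = a_1 = 0
y_2 = S_2(0) = a_2 = 3
y_3 = S_3(0) = a_3 = -2
y_4 = S_3(2) = -4
t_q=7/2 is in segment 2 (τ=1/2); S_2(τ)=721/704

y_0=-1 y_1=0 y_2=3 y_3=-2 y_4=-4
S(7/2) = 721/704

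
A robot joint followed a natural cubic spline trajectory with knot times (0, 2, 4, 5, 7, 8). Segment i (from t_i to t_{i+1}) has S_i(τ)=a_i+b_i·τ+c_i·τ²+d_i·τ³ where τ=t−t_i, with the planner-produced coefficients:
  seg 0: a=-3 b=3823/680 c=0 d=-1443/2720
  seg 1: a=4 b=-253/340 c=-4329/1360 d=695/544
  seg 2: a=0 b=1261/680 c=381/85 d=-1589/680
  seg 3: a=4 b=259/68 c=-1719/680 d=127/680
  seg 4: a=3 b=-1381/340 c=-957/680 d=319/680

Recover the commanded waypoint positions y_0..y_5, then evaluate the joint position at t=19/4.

y_0=-3 y_1=4 y_2=0 y_3=4 y_4=3 y_5=-2
S(19/4) = 127353/43520

y_0 = S_0(0) = a_0 = -3
y_1 = S_1(0) = a_1 = 4
y_2 = S_2(0) = a_2 = 0
y_3 = S_3(0) = a_3 = 4
y_4 = S_4(0) = a_4 = 3
y_5 = S_4(1) = -2
t_q=19/4 is in segment 2 (τ=3/4); S_2(τ)=127353/43520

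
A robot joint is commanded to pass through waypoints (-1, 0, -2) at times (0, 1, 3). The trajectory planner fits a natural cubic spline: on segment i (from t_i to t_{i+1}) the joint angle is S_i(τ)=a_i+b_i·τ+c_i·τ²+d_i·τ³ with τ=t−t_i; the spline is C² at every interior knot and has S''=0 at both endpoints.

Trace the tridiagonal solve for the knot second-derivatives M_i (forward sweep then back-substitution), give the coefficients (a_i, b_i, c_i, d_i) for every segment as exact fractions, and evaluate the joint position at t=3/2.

Δ: Δ0=1, Δ1=-1
row 1: diag=6, rhs=-12; c'=1/3, d'=-2
back: M1=-2
M: M0=0, M1=-2, M2=0
seg 0: a=-1, c=M0/2=0, d=(M1−M0)/(6·1)=-1/3, b=Δ0−h0·(2M0+M1)/6=4/3
seg 1: a=0, c=M1/2=-1, d=(M2−M1)/(6·2)=1/6, b=Δ1−h1·(2M1+M2)/6=1/3
t_q=3/2 → seg 1, τ=1/2; S=0+1/3·τ+-1·τ²+1/6·τ³=-1/16

  seg 0: a=-1 b=4/3 c=0 d=-1/3
  seg 1: a=0 b=1/3 c=-1 d=1/6
S(3/2) = -1/16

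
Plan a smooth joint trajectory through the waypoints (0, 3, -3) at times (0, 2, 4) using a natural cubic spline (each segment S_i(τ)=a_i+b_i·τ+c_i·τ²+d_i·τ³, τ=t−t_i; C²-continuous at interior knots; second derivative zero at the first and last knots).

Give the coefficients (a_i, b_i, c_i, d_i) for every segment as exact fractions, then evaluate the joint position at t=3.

  seg 0: a=0 b=21/8 c=0 d=-9/32
  seg 1: a=3 b=-3/4 c=-27/16 d=9/32
S(3) = 27/32

Δ: Δ0=3/2, Δ1=-3
row 1: diag=8, rhs=-27; c'=1/4, d'=-27/8
back: M1=-27/8
M: M0=0, M1=-27/8, M2=0
seg 0: a=0, c=M0/2=0, d=(M1−M0)/(6·2)=-9/32, b=Δ0−h0·(2M0+M1)/6=21/8
seg 1: a=3, c=M1/2=-27/16, d=(M2−M1)/(6·2)=9/32, b=Δ1−h1·(2M1+M2)/6=-3/4
t_q=3 → seg 1, τ=1; S=3+-3/4·τ+-27/16·τ²+9/32·τ³=27/32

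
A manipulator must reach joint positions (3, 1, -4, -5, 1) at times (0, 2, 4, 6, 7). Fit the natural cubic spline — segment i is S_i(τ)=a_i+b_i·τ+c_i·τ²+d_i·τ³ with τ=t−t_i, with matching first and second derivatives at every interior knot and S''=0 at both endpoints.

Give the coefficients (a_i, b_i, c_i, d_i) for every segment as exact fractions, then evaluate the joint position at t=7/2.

Δ: Δ0=-1, Δ1=-5/2, Δ2=-1/2, Δ3=6
row 1: diag=8, rhs=-9; c'=1/4, d'=-9/8
row 2: denom=8−2·1/4=15/2; d'=(12−2·-9/8)/(15/2)=19/10
row 3: denom=6−2·4/15=82/15; d'=(39−2·19/10)/(82/15)=264/41
back: M3=264/41
back: M2=19/10−4/15·264/41=15/82
back: M1=-9/8−1/4·15/82=-48/41
M: M0=0, M1=-48/41, M2=15/82, M3=264/41, M4=0
seg 0: a=3, c=M0/2=0, d=(M1−M0)/(6·2)=-4/41, b=Δ0−h0·(2M0+M1)/6=-25/41
seg 1: a=1, c=M1/2=-24/41, d=(M2−M1)/(6·2)=37/328, b=Δ1−h1·(2M1+M2)/6=-73/41
seg 2: a=-4, c=M2/2=15/164, d=(M3−M2)/(6·2)=171/328, b=Δ2−h2·(2M2+M3)/6=-227/82
seg 3: a=-5, c=M3/2=132/41, d=(M4−M3)/(6·1)=-44/41, b=Δ3−h3·(2M3+M4)/6=158/41
t_q=7/2 → seg 1, τ=3/2; S=1+-73/41·τ+-24/41·τ²+37/328·τ³=-6841/2624

  seg 0: a=3 b=-25/41 c=0 d=-4/41
  seg 1: a=1 b=-73/41 c=-24/41 d=37/328
  seg 2: a=-4 b=-227/82 c=15/164 d=171/328
  seg 3: a=-5 b=158/41 c=132/41 d=-44/41
S(7/2) = -6841/2624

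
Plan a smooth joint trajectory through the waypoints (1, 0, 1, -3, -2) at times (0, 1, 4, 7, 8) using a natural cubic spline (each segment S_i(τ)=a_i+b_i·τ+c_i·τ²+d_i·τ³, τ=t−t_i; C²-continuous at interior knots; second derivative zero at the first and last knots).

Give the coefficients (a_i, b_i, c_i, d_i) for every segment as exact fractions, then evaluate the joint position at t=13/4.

Δ: Δ0=-1, Δ1=1/3, Δ2=-4/3, Δ3=1
row 1: diag=8, rhs=8; c'=3/8, d'=1
row 2: denom=12−3·3/8=87/8; d'=(-10−3·1)/(87/8)=-104/87
row 3: denom=8−3·8/29=208/29; d'=(14−3·-104/87)/(208/29)=255/104
back: M3=255/104
back: M2=-104/87−8/29·255/104=-73/39
back: M1=1−3/8·-73/39=177/104
M: M0=0, M1=177/104, M2=-73/39, M3=255/104, M4=0
seg 0: a=1, c=M0/2=0, d=(M1−M0)/(6·1)=59/208, b=Δ0−h0·(2M0+M1)/6=-267/208
seg 1: a=0, c=M1/2=177/208, d=(M2−M1)/(6·3)=-1115/5616, b=Δ1−h1·(2M1+M2)/6=-45/104
seg 2: a=1, c=M2/2=-73/78, d=(M3−M2)/(6·3)=1349/5616, b=Δ2−h2·(2M2+M3)/6=-11/16
seg 3: a=-3, c=M3/2=255/208, d=(M4−M3)/(6·1)=-85/208, b=Δ3−h3·(2M3+M4)/6=19/104
t_q=13/4 → seg 1, τ=9/4; S=0+-45/104·τ+177/208·τ²+-1115/5616·τ³=14283/13312

  seg 0: a=1 b=-267/208 c=0 d=59/208
  seg 1: a=0 b=-45/104 c=177/208 d=-1115/5616
  seg 2: a=1 b=-11/16 c=-73/78 d=1349/5616
  seg 3: a=-3 b=19/104 c=255/208 d=-85/208
S(13/4) = 14283/13312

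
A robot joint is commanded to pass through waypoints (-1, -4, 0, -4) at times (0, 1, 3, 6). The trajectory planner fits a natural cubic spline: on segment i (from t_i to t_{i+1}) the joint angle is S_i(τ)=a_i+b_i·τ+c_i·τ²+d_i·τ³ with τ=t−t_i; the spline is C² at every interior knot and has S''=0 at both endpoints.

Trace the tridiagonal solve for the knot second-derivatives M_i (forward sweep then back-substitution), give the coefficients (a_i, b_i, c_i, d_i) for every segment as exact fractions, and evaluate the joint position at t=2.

Δ: Δ0=-3, Δ1=2, Δ2=-4/3
row 1: diag=6, rhs=30; c'=1/3, d'=5
row 2: denom=10−2·1/3=28/3; d'=(-20−2·5)/(28/3)=-45/14
back: M2=-45/14
back: M1=5−1/3·-45/14=85/14
M: M0=0, M1=85/14, M2=-45/14, M3=0
seg 0: a=-1, c=M0/2=0, d=(M1−M0)/(6·1)=85/84, b=Δ0−h0·(2M0+M1)/6=-337/84
seg 1: a=-4, c=M1/2=85/28, d=(M2−M1)/(6·2)=-65/84, b=Δ1−h1·(2M1+M2)/6=-41/42
seg 2: a=0, c=M2/2=-45/28, d=(M3−M2)/(6·3)=5/28, b=Δ2−h2·(2M2+M3)/6=79/42
t_q=2 → seg 1, τ=1; S=-4+-41/42·τ+85/28·τ²+-65/84·τ³=-19/7

  seg 0: a=-1 b=-337/84 c=0 d=85/84
  seg 1: a=-4 b=-41/42 c=85/28 d=-65/84
  seg 2: a=0 b=79/42 c=-45/28 d=5/28
S(2) = -19/7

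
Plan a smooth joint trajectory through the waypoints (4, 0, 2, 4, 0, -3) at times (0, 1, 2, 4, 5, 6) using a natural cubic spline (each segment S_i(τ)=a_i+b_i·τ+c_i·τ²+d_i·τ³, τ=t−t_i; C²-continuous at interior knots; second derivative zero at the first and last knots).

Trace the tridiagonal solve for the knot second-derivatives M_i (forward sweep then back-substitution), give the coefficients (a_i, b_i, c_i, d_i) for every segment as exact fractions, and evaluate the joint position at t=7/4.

Δ: Δ0=-4, Δ1=2, Δ2=1, Δ3=-4, Δ4=-3
row 1: diag=4, rhs=36; c'=1/4, d'=9
row 2: denom=6−1·1/4=23/4; d'=(-6−1·9)/(23/4)=-60/23
row 3: denom=6−2·8/23=122/23; d'=(-30−2·-60/23)/(122/23)=-285/61
row 4: denom=4−1·23/122=465/122; d'=(6−1·-285/61)/(465/122)=14/5
back: M4=14/5
back: M3=-285/61−23/122·14/5=-26/5
back: M2=-60/23−8/23·-26/5=-4/5
back: M1=9−1/4·-4/5=46/5
M: M0=0, M1=46/5, M2=-4/5, M3=-26/5, M4=14/5, M5=0
seg 0: a=4, c=M0/2=0, d=(M1−M0)/(6·1)=23/15, b=Δ0−h0·(2M0+M1)/6=-83/15
seg 1: a=0, c=M1/2=23/5, d=(M2−M1)/(6·1)=-5/3, b=Δ1−h1·(2M1+M2)/6=-14/15
seg 2: a=2, c=M2/2=-2/5, d=(M3−M2)/(6·2)=-11/30, b=Δ2−h2·(2M2+M3)/6=49/15
seg 3: a=4, c=M3/2=-13/5, d=(M4−M3)/(6·1)=4/3, b=Δ3−h3·(2M3+M4)/6=-41/15
seg 4: a=0, c=M4/2=7/5, d=(M5−M4)/(6·1)=-7/15, b=Δ4−h4·(2M4+M5)/6=-59/15
t_q=7/4 → seg 1, τ=3/4; S=0+-14/15·τ+23/5·τ²+-5/3·τ³=379/320

  seg 0: a=4 b=-83/15 c=0 d=23/15
  seg 1: a=0 b=-14/15 c=23/5 d=-5/3
  seg 2: a=2 b=49/15 c=-2/5 d=-11/30
  seg 3: a=4 b=-41/15 c=-13/5 d=4/3
  seg 4: a=0 b=-59/15 c=7/5 d=-7/15
S(7/4) = 379/320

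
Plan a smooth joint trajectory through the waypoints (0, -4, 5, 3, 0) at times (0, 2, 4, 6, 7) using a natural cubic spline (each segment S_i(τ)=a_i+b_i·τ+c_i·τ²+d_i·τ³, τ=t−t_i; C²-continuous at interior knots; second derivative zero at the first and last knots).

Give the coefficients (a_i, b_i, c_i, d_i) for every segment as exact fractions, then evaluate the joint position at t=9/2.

Δ: Δ0=-2, Δ1=9/2, Δ2=-1, Δ3=-3
row 1: diag=8, rhs=39; c'=1/4, d'=39/8
row 2: denom=8−2·1/4=15/2; d'=(-33−2·39/8)/(15/2)=-57/10
row 3: denom=6−2·4/15=82/15; d'=(-12−2·-57/10)/(82/15)=-9/82
back: M3=-9/82
back: M2=-57/10−4/15·-9/82=-465/82
back: M1=39/8−1/4·-465/82=258/41
M: M0=0, M1=258/41, M2=-465/82, M3=-9/82, M4=0
seg 0: a=0, c=M0/2=0, d=(M1−M0)/(6·2)=43/82, b=Δ0−h0·(2M0+M1)/6=-168/41
seg 1: a=-4, c=M1/2=129/41, d=(M2−M1)/(6·2)=-327/328, b=Δ1−h1·(2M1+M2)/6=90/41
seg 2: a=5, c=M2/2=-465/164, d=(M3−M2)/(6·2)=19/41, b=Δ2−h2·(2M2+M3)/6=231/82
seg 3: a=3, c=M3/2=-9/164, d=(M4−M3)/(6·1)=3/164, b=Δ3−h3·(2M3+M4)/6=-243/82
t_q=9/2 → seg 2, τ=1/2; S=5+231/82·τ+-465/164·τ²+19/41·τ³=3777/656

  seg 0: a=0 b=-168/41 c=0 d=43/82
  seg 1: a=-4 b=90/41 c=129/41 d=-327/328
  seg 2: a=5 b=231/82 c=-465/164 d=19/41
  seg 3: a=3 b=-243/82 c=-9/164 d=3/164
S(9/2) = 3777/656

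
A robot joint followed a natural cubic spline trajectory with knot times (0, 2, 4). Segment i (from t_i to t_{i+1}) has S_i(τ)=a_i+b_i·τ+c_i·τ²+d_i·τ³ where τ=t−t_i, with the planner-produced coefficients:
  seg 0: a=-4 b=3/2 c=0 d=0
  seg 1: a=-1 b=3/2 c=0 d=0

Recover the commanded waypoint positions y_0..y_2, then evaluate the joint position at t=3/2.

y_0=-4 y_1=-1 y_2=2
S(3/2) = -7/4

y_0 = S_0(0) = a_0 = -4
y_1 = S_1(0) = a_1 = -1
y_2 = S_1(2) = 2
t_q=3/2 is in segment 0 (τ=3/2); S_0(τ)=-7/4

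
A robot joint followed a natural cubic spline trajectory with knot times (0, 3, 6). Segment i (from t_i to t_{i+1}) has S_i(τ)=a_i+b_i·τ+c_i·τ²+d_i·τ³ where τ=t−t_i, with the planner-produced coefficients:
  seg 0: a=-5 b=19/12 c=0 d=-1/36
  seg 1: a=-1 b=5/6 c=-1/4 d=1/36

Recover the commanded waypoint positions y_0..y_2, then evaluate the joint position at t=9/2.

y_0=-5 y_1=-1 y_2=0
S(9/2) = -7/32

y_0 = S_0(0) = a_0 = -5
y_1 = S_1(0) = a_1 = -1
y_2 = S_1(3) = 0
t_q=9/2 is in segment 1 (τ=3/2); S_1(τ)=-7/32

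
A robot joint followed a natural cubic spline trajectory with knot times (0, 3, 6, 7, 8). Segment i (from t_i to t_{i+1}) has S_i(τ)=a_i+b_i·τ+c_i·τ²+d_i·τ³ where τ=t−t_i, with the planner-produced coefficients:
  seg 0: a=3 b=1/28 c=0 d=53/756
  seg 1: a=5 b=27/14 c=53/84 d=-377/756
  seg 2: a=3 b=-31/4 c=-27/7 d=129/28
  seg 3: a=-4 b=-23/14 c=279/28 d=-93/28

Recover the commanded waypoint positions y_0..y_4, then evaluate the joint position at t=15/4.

y_0 = S_0(0) = a_0 = 3
y_1 = S_1(0) = a_1 = 5
y_2 = S_2(0) = a_2 = 3
y_3 = S_3(0) = a_3 = -4
y_4 = S_3(1) = 1
t_q=15/4 is in segment 1 (τ=3/4); S_1(τ)=11811/1792

y_0=3 y_1=5 y_2=3 y_3=-4 y_4=1
S(15/4) = 11811/1792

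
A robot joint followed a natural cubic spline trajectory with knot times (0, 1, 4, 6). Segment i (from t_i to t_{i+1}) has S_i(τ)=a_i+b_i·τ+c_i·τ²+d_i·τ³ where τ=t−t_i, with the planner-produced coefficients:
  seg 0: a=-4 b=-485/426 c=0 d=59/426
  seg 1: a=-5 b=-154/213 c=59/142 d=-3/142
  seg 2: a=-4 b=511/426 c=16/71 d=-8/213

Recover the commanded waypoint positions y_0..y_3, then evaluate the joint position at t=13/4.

y_0 = S_0(0) = a_0 = -4
y_1 = S_1(0) = a_1 = -5
y_2 = S_2(0) = a_2 = -4
y_3 = S_2(2) = -1
t_q=13/4 is in segment 1 (τ=9/4); S_1(τ)=-43295/9088

y_0=-4 y_1=-5 y_2=-4 y_3=-1
S(13/4) = -43295/9088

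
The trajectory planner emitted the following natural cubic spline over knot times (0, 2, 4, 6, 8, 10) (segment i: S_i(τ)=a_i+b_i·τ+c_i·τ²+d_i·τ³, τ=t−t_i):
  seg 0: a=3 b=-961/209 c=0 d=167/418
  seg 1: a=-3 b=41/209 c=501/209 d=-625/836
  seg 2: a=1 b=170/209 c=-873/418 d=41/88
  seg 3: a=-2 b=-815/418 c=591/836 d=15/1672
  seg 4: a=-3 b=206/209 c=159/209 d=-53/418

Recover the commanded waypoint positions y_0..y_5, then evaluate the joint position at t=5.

y_0 = S_0(0) = a_0 = 3
y_1 = S_1(0) = a_1 = -3
y_2 = S_2(0) = a_2 = 1
y_3 = S_3(0) = a_3 = -2
y_4 = S_4(0) = a_4 = -3
y_5 = S_4(2) = 1
t_q=5 is in segment 2 (τ=1); S_2(τ)=29/152

y_0=3 y_1=-3 y_2=1 y_3=-2 y_4=-3 y_5=1
S(5) = 29/152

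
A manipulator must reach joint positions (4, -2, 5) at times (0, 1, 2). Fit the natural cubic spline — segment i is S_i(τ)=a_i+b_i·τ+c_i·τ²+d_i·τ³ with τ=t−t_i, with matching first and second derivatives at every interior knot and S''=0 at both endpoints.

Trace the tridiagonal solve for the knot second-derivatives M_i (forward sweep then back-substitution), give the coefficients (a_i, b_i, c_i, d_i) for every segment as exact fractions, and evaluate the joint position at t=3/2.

  seg 0: a=4 b=-37/4 c=0 d=13/4
  seg 1: a=-2 b=1/2 c=39/4 d=-13/4
S(3/2) = 9/32

Δ: Δ0=-6, Δ1=7
row 1: diag=4, rhs=78; c'=1/4, d'=39/2
back: M1=39/2
M: M0=0, M1=39/2, M2=0
seg 0: a=4, c=M0/2=0, d=(M1−M0)/(6·1)=13/4, b=Δ0−h0·(2M0+M1)/6=-37/4
seg 1: a=-2, c=M1/2=39/4, d=(M2−M1)/(6·1)=-13/4, b=Δ1−h1·(2M1+M2)/6=1/2
t_q=3/2 → seg 1, τ=1/2; S=-2+1/2·τ+39/4·τ²+-13/4·τ³=9/32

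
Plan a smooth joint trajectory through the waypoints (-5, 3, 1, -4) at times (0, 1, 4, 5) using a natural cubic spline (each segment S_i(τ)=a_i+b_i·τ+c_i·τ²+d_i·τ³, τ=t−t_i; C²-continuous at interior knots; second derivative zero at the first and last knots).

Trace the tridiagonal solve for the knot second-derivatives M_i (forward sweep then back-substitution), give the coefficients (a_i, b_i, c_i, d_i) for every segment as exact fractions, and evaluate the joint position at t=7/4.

  seg 0: a=-5 b=1489/165 c=0 d=-169/165
  seg 1: a=3 b=982/165 c=-169/55 d=13/45
  seg 2: a=1 b=-773/165 c=-26/55 d=26/165
S(7/4) = 20617/3520

Δ: Δ0=8, Δ1=-2/3, Δ2=-5
row 1: diag=8, rhs=-52; c'=3/8, d'=-13/2
row 2: denom=8−3·3/8=55/8; d'=(-26−3·-13/2)/(55/8)=-52/55
back: M2=-52/55
back: M1=-13/2−3/8·-52/55=-338/55
M: M0=0, M1=-338/55, M2=-52/55, M3=0
seg 0: a=-5, c=M0/2=0, d=(M1−M0)/(6·1)=-169/165, b=Δ0−h0·(2M0+M1)/6=1489/165
seg 1: a=3, c=M1/2=-169/55, d=(M2−M1)/(6·3)=13/45, b=Δ1−h1·(2M1+M2)/6=982/165
seg 2: a=1, c=M2/2=-26/55, d=(M3−M2)/(6·1)=26/165, b=Δ2−h2·(2M2+M3)/6=-773/165
t_q=7/4 → seg 1, τ=3/4; S=3+982/165·τ+-169/55·τ²+13/45·τ³=20617/3520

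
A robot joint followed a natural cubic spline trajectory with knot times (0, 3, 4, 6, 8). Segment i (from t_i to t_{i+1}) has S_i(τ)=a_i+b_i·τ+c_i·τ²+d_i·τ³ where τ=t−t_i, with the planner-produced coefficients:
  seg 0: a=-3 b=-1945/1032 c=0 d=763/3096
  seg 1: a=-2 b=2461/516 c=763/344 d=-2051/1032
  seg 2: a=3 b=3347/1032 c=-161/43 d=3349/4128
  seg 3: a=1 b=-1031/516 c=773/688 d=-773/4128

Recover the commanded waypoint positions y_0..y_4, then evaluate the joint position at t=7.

y_0=-3 y_1=-2 y_2=3 y_3=1 y_4=0
S(7) = -85/1376

y_0 = S_0(0) = a_0 = -3
y_1 = S_1(0) = a_1 = -2
y_2 = S_2(0) = a_2 = 3
y_3 = S_3(0) = a_3 = 1
y_4 = S_3(2) = 0
t_q=7 is in segment 3 (τ=1); S_3(τ)=-85/1376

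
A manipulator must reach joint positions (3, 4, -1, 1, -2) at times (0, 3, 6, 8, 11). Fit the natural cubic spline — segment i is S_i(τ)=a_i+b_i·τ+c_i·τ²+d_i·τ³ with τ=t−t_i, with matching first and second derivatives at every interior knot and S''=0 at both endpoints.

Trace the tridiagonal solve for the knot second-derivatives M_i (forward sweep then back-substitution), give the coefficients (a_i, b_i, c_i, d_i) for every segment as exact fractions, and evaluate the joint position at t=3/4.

  seg 0: a=3 b=67/59 c=0 d=-142/1593
  seg 1: a=4 b=-75/59 c=-142/177 d=356/1593
  seg 2: a=-1 b=-3/59 c=214/177 d=-121/354
  seg 3: a=1 b=121/177 c=-149/177 d=149/1593
S(3/4) = 7201/1888

Δ: Δ0=1/3, Δ1=-5/3, Δ2=1, Δ3=-1
row 1: diag=12, rhs=-12; c'=1/4, d'=-1
row 2: denom=10−3·1/4=37/4; d'=(16−3·-1)/(37/4)=76/37
row 3: denom=10−2·8/37=354/37; d'=(-12−2·76/37)/(354/37)=-298/177
back: M3=-298/177
back: M2=76/37−8/37·-298/177=428/177
back: M1=-1−1/4·428/177=-284/177
M: M0=0, M1=-284/177, M2=428/177, M3=-298/177, M4=0
seg 0: a=3, c=M0/2=0, d=(M1−M0)/(6·3)=-142/1593, b=Δ0−h0·(2M0+M1)/6=67/59
seg 1: a=4, c=M1/2=-142/177, d=(M2−M1)/(6·3)=356/1593, b=Δ1−h1·(2M1+M2)/6=-75/59
seg 2: a=-1, c=M2/2=214/177, d=(M3−M2)/(6·2)=-121/354, b=Δ2−h2·(2M2+M3)/6=-3/59
seg 3: a=1, c=M3/2=-149/177, d=(M4−M3)/(6·3)=149/1593, b=Δ3−h3·(2M3+M4)/6=121/177
t_q=3/4 → seg 0, τ=3/4; S=3+67/59·τ+0·τ²+-142/1593·τ³=7201/1888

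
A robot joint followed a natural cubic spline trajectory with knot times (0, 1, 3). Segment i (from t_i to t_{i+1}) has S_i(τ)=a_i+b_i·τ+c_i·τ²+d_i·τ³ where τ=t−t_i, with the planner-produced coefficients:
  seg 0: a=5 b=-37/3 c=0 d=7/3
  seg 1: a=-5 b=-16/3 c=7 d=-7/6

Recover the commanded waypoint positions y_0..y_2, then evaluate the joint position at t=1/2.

y_0 = S_0(0) = a_0 = 5
y_1 = S_1(0) = a_1 = -5
y_2 = S_1(2) = 3
t_q=1/2 is in segment 0 (τ=1/2); S_0(τ)=-7/8

y_0=5 y_1=-5 y_2=3
S(1/2) = -7/8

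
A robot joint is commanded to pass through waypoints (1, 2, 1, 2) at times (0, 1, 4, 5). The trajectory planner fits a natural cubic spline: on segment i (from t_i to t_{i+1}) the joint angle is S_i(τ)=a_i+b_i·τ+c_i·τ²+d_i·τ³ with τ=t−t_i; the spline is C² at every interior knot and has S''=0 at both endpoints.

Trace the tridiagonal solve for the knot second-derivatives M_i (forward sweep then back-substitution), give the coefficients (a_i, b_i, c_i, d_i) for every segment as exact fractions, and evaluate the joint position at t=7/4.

  seg 0: a=1 b=19/15 c=0 d=-4/15
  seg 1: a=2 b=7/15 c=-4/5 d=8/45
  seg 2: a=1 b=7/15 c=4/5 d=-4/15
S(7/4) = 79/40

Δ: Δ0=1, Δ1=-1/3, Δ2=1
row 1: diag=8, rhs=-8; c'=3/8, d'=-1
row 2: denom=8−3·3/8=55/8; d'=(8−3·-1)/(55/8)=8/5
back: M2=8/5
back: M1=-1−3/8·8/5=-8/5
M: M0=0, M1=-8/5, M2=8/5, M3=0
seg 0: a=1, c=M0/2=0, d=(M1−M0)/(6·1)=-4/15, b=Δ0−h0·(2M0+M1)/6=19/15
seg 1: a=2, c=M1/2=-4/5, d=(M2−M1)/(6·3)=8/45, b=Δ1−h1·(2M1+M2)/6=7/15
seg 2: a=1, c=M2/2=4/5, d=(M3−M2)/(6·1)=-4/15, b=Δ2−h2·(2M2+M3)/6=7/15
t_q=7/4 → seg 1, τ=3/4; S=2+7/15·τ+-4/5·τ²+8/45·τ³=79/40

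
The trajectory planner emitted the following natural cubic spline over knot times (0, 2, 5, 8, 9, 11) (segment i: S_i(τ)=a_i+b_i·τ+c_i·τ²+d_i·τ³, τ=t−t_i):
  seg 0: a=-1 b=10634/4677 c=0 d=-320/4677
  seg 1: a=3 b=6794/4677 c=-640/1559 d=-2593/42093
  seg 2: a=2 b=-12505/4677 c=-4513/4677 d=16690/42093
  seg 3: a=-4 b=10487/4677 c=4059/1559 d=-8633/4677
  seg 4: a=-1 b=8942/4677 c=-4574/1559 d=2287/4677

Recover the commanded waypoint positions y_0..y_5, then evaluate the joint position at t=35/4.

y_0 = S_0(0) = a_0 = -1
y_1 = S_1(0) = a_1 = 3
y_2 = S_2(0) = a_2 = 2
y_3 = S_3(0) = a_3 = -4
y_4 = S_4(0) = a_4 = -1
y_5 = S_4(2) = -5
t_q=35/4 is in segment 3 (τ=3/4); S_3(τ)=-162885/99776

y_0=-1 y_1=3 y_2=2 y_3=-4 y_4=-1 y_5=-5
S(35/4) = -162885/99776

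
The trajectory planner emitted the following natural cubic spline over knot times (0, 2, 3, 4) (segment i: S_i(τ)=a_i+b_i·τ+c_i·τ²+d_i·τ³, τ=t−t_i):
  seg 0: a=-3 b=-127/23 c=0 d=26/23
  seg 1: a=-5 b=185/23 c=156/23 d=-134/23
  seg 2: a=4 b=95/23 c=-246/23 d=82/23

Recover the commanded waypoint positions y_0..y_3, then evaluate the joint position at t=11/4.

y_0=-3 y_1=-5 y_2=4 y_3=1
S(11/4) = 1759/736

y_0 = S_0(0) = a_0 = -3
y_1 = S_1(0) = a_1 = -5
y_2 = S_2(0) = a_2 = 4
y_3 = S_2(1) = 1
t_q=11/4 is in segment 1 (τ=3/4); S_1(τ)=1759/736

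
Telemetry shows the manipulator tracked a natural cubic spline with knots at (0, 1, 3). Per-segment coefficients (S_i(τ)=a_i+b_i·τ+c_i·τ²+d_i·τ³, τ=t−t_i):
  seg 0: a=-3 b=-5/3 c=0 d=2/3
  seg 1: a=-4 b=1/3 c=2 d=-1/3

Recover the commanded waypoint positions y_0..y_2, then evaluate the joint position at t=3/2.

y_0=-3 y_1=-4 y_2=2
S(3/2) = -27/8

y_0 = S_0(0) = a_0 = -3
y_1 = S_1(0) = a_1 = -4
y_2 = S_1(2) = 2
t_q=3/2 is in segment 1 (τ=1/2); S_1(τ)=-27/8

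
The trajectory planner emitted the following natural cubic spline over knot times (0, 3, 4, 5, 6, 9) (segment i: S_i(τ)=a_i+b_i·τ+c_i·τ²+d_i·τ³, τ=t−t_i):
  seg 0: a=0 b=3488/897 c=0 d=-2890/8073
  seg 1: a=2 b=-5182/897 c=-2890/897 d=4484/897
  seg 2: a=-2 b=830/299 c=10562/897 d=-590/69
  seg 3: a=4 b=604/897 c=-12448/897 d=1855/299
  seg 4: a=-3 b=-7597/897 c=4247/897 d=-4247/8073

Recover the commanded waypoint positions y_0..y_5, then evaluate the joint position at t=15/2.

y_0 = S_0(0) = a_0 = 0
y_1 = S_1(0) = a_1 = 2
y_2 = S_2(0) = a_2 = -2
y_3 = S_3(0) = a_3 = 4
y_4 = S_4(0) = a_4 = -3
y_5 = S_4(3) = 0
t_q=15/2 is in segment 4 (τ=3/2); S_4(τ)=-16329/2392

y_0=0 y_1=2 y_2=-2 y_3=4 y_4=-3 y_5=0
S(15/2) = -16329/2392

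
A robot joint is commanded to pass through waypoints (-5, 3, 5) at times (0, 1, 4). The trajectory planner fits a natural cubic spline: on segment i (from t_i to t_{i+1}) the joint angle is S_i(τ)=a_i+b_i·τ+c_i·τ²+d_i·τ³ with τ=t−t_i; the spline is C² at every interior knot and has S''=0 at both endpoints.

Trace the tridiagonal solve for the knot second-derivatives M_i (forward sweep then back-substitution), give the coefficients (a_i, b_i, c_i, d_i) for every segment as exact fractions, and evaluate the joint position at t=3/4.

Δ: Δ0=8, Δ1=2/3
row 1: diag=8, rhs=-44; c'=3/8, d'=-11/2
back: M1=-11/2
M: M0=0, M1=-11/2, M2=0
seg 0: a=-5, c=M0/2=0, d=(M1−M0)/(6·1)=-11/12, b=Δ0−h0·(2M0+M1)/6=107/12
seg 1: a=3, c=M1/2=-11/4, d=(M2−M1)/(6·3)=11/36, b=Δ1−h1·(2M1+M2)/6=37/6
t_q=3/4 → seg 0, τ=3/4; S=-5+107/12·τ+0·τ²+-11/12·τ³=333/256

  seg 0: a=-5 b=107/12 c=0 d=-11/12
  seg 1: a=3 b=37/6 c=-11/4 d=11/36
S(3/4) = 333/256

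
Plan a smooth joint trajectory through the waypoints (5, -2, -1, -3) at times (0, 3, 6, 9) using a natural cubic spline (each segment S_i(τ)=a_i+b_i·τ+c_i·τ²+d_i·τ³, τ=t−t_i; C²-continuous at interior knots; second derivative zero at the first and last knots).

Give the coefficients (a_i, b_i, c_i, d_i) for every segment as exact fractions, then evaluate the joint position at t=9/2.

Δ: Δ0=-7/3, Δ1=1/3, Δ2=-2/3
row 1: diag=12, rhs=16; c'=1/4, d'=4/3
row 2: denom=12−3·1/4=45/4; d'=(-6−3·4/3)/(45/4)=-8/9
back: M2=-8/9
back: M1=4/3−1/4·-8/9=14/9
M: M0=0, M1=14/9, M2=-8/9, M3=0
seg 0: a=5, c=M0/2=0, d=(M1−M0)/(6·3)=7/81, b=Δ0−h0·(2M0+M1)/6=-28/9
seg 1: a=-2, c=M1/2=7/9, d=(M2−M1)/(6·3)=-11/81, b=Δ1−h1·(2M1+M2)/6=-7/9
seg 2: a=-1, c=M2/2=-4/9, d=(M3−M2)/(6·3)=4/81, b=Δ2−h2·(2M2+M3)/6=2/9
t_q=9/2 → seg 1, τ=3/2; S=-2+-7/9·τ+7/9·τ²+-11/81·τ³=-15/8

  seg 0: a=5 b=-28/9 c=0 d=7/81
  seg 1: a=-2 b=-7/9 c=7/9 d=-11/81
  seg 2: a=-1 b=2/9 c=-4/9 d=4/81
S(9/2) = -15/8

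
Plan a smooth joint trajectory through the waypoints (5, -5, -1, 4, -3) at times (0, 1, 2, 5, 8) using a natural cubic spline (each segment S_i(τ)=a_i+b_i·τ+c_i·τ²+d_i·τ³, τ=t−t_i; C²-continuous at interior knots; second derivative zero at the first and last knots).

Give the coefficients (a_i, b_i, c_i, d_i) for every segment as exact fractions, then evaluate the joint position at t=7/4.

Δ: Δ0=-10, Δ1=4, Δ2=5/3, Δ3=-7/3
row 1: diag=4, rhs=84; c'=1/4, d'=21
row 2: denom=8−1·1/4=31/4; d'=(-14−1·21)/(31/4)=-140/31
row 3: denom=12−3·12/31=336/31; d'=(-24−3·-140/31)/(336/31)=-27/28
back: M3=-27/28
back: M2=-140/31−12/31·-27/28=-29/7
back: M1=21−1/4·-29/7=617/28
M: M0=0, M1=617/28, M2=-29/7, M3=-27/28, M4=0
seg 0: a=5, c=M0/2=0, d=(M1−M0)/(6·1)=617/168, b=Δ0−h0·(2M0+M1)/6=-2297/168
seg 1: a=-5, c=M1/2=617/56, d=(M2−M1)/(6·1)=-733/168, b=Δ1−h1·(2M1+M2)/6=-223/84
seg 2: a=-1, c=M2/2=-29/14, d=(M3−M2)/(6·3)=89/504, b=Δ2−h2·(2M2+M3)/6=151/24
seg 3: a=4, c=M3/2=-27/56, d=(M4−M3)/(6·3)=3/56, b=Δ3−h3·(2M3+M4)/6=-115/84
t_q=7/4 → seg 1, τ=3/4; S=-5+-223/84·τ+617/56·τ²+-733/168·τ³=-9441/3584

  seg 0: a=5 b=-2297/168 c=0 d=617/168
  seg 1: a=-5 b=-223/84 c=617/56 d=-733/168
  seg 2: a=-1 b=151/24 c=-29/14 d=89/504
  seg 3: a=4 b=-115/84 c=-27/56 d=3/56
S(7/4) = -9441/3584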